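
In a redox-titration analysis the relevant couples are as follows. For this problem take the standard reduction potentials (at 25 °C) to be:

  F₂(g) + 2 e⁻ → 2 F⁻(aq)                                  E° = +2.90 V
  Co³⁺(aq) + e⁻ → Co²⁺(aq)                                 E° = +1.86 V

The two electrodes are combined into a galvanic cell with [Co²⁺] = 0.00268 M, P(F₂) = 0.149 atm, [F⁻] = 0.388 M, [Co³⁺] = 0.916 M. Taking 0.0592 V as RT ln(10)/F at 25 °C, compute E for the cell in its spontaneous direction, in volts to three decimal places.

F₂/F⁻ is the cathode (higher E°), Co³⁺/Co²⁺ the anode: E°cell = +2.90 − (+1.86) = +1.04 V, n = 2.
Overall: F₂(g) + 2 Co²⁺(aq) → 2 F⁻(aq) + 2 Co³⁺(aq)
Q = [F⁻]^2·[Co³⁺]^2 / (P(F₂)·[Co²⁺]^2); log Q = 5.072.
E = E° − (0.0592/n) log Q = +1.04 − (0.0592/2)(5.072) = +0.890 V.

+0.890 V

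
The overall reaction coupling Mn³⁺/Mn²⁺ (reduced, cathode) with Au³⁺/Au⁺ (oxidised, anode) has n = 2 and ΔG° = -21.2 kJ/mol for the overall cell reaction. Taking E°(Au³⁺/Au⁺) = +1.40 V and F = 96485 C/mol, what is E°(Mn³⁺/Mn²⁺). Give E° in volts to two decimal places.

E°cell = −ΔG°/(nF) = −(-21.2×10³)/((2)(96485)) = +0.110 V.
Since Mn³⁺/Mn²⁺ is the cathode and Au³⁺/Au⁺ the anode, E°cell = E°(Mn³⁺/Mn²⁺) − E°(Au³⁺/Au⁺).
So E°(Mn³⁺/Mn²⁺) = E°cell + E°(Au³⁺/Au⁺) = +0.110 + (+1.40) = +1.51 V.

+1.51 V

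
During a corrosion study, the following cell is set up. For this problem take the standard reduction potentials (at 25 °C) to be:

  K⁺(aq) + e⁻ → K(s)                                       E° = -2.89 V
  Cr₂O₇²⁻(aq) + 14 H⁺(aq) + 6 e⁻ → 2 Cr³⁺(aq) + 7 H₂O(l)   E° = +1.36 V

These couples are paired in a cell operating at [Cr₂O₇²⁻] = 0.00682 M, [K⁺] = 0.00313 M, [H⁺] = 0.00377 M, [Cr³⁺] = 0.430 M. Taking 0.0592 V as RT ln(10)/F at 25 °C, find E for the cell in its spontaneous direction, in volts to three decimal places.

Cr₂O₇²⁻/Cr³⁺ is the cathode (higher E°), K⁺/K the anode: E°cell = +1.36 − (-2.89) = +4.25 V, n = 6.
Overall: Cr₂O₇²⁻(aq) + 14 H⁺(aq) + 6 K(s) → 2 Cr³⁺(aq) + 7 H₂O(l) + 6 K⁺(aq)
Q = [Cr³⁺]^2·[K⁺]^6 / ([Cr₂O₇²⁻]·[H⁺]^14); log Q = 20.338.
E = E° − (0.0592/n) log Q = +4.25 − (0.0592/6)(20.338) = +4.049 V.

+4.049 V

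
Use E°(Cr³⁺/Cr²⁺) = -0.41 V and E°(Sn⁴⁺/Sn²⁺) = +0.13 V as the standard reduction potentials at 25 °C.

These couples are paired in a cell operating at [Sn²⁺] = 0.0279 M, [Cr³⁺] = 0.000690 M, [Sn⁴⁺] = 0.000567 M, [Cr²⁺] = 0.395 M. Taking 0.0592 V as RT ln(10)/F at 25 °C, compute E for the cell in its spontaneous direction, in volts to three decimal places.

+0.653 V

Sn⁴⁺/Sn²⁺ is the cathode (higher E°), Cr³⁺/Cr²⁺ the anode: E°cell = +0.13 − (-0.41) = +0.54 V, n = 2.
Overall: Sn⁴⁺(aq) + 2 Cr²⁺(aq) → Sn²⁺(aq) + 2 Cr³⁺(aq)
Q = [Sn²⁺]·[Cr³⁺]^2 / ([Sn⁴⁺]·[Cr²⁺]^2); log Q = -3.823.
E = E° − (0.0592/n) log Q = +0.54 − (0.0592/2)(-3.823) = +0.653 V.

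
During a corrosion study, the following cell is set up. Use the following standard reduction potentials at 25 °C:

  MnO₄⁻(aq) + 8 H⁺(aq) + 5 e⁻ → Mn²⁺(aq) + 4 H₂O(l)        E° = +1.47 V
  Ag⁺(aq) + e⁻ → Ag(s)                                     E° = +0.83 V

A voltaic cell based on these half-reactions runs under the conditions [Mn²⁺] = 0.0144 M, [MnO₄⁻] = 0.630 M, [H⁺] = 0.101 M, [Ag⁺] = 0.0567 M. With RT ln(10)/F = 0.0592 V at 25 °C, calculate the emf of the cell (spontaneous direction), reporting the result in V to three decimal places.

MnO₄⁻/Mn²⁺ is the cathode (higher E°), Ag⁺/Ag the anode: E°cell = +1.47 − (+0.83) = +0.64 V, n = 5.
Overall: MnO₄⁻(aq) + 8 H⁺(aq) + 5 Ag(s) → Mn²⁺(aq) + 4 H₂O(l) + 5 Ag⁺(aq)
Q = [Mn²⁺]·[Ag⁺]^5 / ([MnO₄⁻]·[H⁺]^8); log Q = 0.092.
E = E° − (0.0592/n) log Q = +0.64 − (0.0592/5)(0.092) = +0.639 V.

+0.639 V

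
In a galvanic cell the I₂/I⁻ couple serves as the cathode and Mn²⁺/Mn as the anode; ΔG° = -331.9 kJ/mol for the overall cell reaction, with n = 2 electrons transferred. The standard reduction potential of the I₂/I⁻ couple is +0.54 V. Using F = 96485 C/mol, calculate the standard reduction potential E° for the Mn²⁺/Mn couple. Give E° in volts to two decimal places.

-1.18 V

E°cell = −ΔG°/(nF) = −(-331.9×10³)/((2)(96485)) = +1.720 V.
Since I₂/I⁻ is the cathode and Mn²⁺/Mn the anode, E°cell = E°(I₂/I⁻) − E°(Mn²⁺/Mn).
So E°(Mn²⁺/Mn) = E°(I₂/I⁻) − E°cell = (+0.54) − (+1.720) = -1.18 V.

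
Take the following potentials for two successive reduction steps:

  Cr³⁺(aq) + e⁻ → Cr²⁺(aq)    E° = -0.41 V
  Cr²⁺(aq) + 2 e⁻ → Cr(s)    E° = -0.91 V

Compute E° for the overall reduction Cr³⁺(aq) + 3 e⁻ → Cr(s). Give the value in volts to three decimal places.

-0.743 V

Adding the free-energy changes (−nFE°) of the two steps gives −n₃FE°₃ = −n₁FE°₁ − n₂FE°₂.
E°₃ = (1×-0.41 + 2×-0.91) / 3 = (-2.230) / 3 = -0.743 V.
Simply averaging or adding the two E° values would be wrong; the electron-weighted sum is required.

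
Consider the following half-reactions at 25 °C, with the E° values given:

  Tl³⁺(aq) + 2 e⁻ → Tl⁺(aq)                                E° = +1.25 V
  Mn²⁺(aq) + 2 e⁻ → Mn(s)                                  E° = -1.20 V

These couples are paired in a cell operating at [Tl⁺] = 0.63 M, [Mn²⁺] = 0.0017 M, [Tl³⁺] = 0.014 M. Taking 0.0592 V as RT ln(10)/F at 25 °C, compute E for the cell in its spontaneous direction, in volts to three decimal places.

Tl³⁺/Tl⁺ is the cathode (higher E°), Mn²⁺/Mn the anode: E°cell = +1.25 − (-1.20) = +2.45 V, n = 2.
Overall: Tl³⁺(aq) + Mn(s) → Tl⁺(aq) + Mn²⁺(aq)
Q = [Tl⁺]·[Mn²⁺] / ([Tl³⁺]); log Q = -1.116.
E = E° − (0.0592/n) log Q = +2.45 − (0.0592/2)(-1.116) = +2.483 V.

+2.483 V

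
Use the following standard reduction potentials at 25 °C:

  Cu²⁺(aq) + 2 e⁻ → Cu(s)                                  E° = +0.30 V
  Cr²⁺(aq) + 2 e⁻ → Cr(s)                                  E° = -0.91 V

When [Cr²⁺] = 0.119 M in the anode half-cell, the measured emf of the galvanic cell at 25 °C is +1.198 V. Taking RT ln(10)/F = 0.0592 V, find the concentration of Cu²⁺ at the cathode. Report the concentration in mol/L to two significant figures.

Cu²⁺/Cu is the cathode, Cr²⁺/Cr the anode: E°cell = +1.21 V, n = 2.
Overall reaction: Cu²⁺(aq) + Cr(s) → Cu(s) + Cr²⁺(aq); Q = [Cr²⁺]^1/[Cu²⁺]^1.
From E = E° − (0.0592/n) log Q: log Q = (E° − E)·n/0.0592 = (+1.21 − (+1.198))·2/0.0592 = 0.4054.
So 1·log[Cu²⁺] = 1·log(0.119) − log Q = -0.9245 − (0.4054) = -1.3299; [Cu²⁺] = 10^(-1.3299) ≈ 0.047 M.

0.047 M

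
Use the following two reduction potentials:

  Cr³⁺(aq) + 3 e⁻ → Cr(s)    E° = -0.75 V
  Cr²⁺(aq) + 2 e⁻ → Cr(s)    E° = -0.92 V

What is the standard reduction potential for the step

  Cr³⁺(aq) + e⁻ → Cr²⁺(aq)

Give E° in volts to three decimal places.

-0.410 V

Sequential free energies add, so n₃E°₃ = n₁E°₁ + n₂E°₂.
With n₃ = 3, and the known step contributing 2×(-0.92) V, the unknown satisfies 1·E° = 3×(-0.75) − 2×(-0.92) = -0.410.
E° = -0.410 / 1 = -0.410 V.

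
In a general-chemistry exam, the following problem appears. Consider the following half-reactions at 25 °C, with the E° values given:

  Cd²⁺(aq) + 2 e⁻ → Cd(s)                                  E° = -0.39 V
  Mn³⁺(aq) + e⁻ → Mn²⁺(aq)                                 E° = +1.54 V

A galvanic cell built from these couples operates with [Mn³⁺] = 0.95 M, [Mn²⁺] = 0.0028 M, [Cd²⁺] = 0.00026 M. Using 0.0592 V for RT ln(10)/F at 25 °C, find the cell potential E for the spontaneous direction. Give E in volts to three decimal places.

+2.186 V

Mn³⁺/Mn²⁺ is the cathode (higher E°), Cd²⁺/Cd the anode: E°cell = +1.54 − (-0.39) = +1.93 V, n = 2.
Overall: 2 Mn³⁺(aq) + Cd(s) → 2 Mn²⁺(aq) + Cd²⁺(aq)
Q = [Mn²⁺]^2·[Cd²⁺] / ([Mn³⁺]^2); log Q = -8.646.
E = E° − (0.0592/n) log Q = +1.93 − (0.0592/2)(-8.646) = +2.186 V.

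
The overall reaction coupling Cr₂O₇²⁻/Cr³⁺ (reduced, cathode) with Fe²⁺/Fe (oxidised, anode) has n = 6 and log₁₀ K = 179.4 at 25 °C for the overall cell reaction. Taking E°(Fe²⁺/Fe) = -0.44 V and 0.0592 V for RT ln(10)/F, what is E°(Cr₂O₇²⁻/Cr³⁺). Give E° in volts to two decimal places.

E°cell = (0.0592/n)·log K = (0.0592/6)(179.4) = +1.770 V.
Since Cr₂O₇²⁻/Cr³⁺ is the cathode and Fe²⁺/Fe the anode, E°cell = E°(Cr₂O₇²⁻/Cr³⁺) − E°(Fe²⁺/Fe).
So E°(Cr₂O₇²⁻/Cr³⁺) = E°cell + E°(Fe²⁺/Fe) = +1.770 + (-0.44) = +1.33 V.

+1.33 V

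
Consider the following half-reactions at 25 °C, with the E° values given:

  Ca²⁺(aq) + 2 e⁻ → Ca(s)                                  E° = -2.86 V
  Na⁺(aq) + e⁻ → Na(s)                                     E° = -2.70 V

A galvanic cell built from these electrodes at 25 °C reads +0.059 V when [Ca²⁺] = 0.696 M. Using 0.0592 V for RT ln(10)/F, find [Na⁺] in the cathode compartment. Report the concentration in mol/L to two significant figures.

0.016 M

Na⁺/Na is the cathode, Ca²⁺/Ca the anode: E°cell = +0.16 V, n = 2.
Overall reaction: 2 Na⁺(aq) + Ca(s) → 2 Na(s) + Ca²⁺(aq); Q = [Ca²⁺]^1/[Na⁺]^2.
From E = E° − (0.0592/n) log Q: log Q = (E° − E)·n/0.0592 = (+0.16 − (+0.059))·2/0.0592 = 3.4122.
So 2·log[Na⁺] = 1·log(0.696) − log Q = -0.1574 − (3.4122) = -3.5696; log[Na⁺] = -3.5696 / 2 = -1.7848; [Na⁺] = 10^(-1.7848) ≈ 0.016 M.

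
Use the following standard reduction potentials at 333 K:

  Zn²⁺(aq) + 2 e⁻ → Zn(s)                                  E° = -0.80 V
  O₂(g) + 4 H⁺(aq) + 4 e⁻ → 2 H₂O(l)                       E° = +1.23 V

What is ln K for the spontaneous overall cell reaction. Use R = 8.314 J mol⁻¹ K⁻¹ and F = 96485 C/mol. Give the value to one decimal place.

283.0

Cathode: O₂/H₂O; anode: Zn²⁺/Zn. E°cell = (+1.23) − (-0.80) = +2.03 V, with n = 4.
ΔG° = −nFE° = −RT ln K, so ln K = nFE°/(RT) = (4)(96485)(+2.03) / ((8.314)(333)) = 282.984.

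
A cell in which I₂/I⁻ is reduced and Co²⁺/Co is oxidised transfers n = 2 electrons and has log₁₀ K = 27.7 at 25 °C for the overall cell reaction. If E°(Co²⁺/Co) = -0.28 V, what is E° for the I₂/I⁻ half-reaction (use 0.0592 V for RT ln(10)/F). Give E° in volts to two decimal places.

+0.54 V

E°cell = (0.0592/n)·log K = (0.0592/2)(27.7) = +0.820 V.
Since I₂/I⁻ is the cathode and Co²⁺/Co the anode, E°cell = E°(I₂/I⁻) − E°(Co²⁺/Co).
So E°(I₂/I⁻) = E°cell + E°(Co²⁺/Co) = +0.820 + (-0.28) = +0.54 V.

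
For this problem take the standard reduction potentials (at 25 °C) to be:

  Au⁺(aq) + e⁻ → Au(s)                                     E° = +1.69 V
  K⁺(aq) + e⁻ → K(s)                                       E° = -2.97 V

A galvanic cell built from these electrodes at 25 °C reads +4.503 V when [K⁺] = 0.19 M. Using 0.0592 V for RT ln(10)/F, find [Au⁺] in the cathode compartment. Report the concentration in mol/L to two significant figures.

Au⁺/Au is the cathode, K⁺/K the anode: E°cell = +4.66 V, n = 1.
Overall reaction: Au⁺(aq) + K(s) → Au(s) + K⁺(aq); Q = [K⁺]^1/[Au⁺]^1.
From E = E° − (0.0592/n) log Q: log Q = (E° − E)·n/0.0592 = (+4.66 − (+4.503))·1/0.0592 = 2.6520.
So 1·log[Au⁺] = 1·log(0.19) − log Q = -0.7212 − (2.6520) = -3.3732; [Au⁺] = 10^(-3.3732) ≈ 0.00042 M.

0.00042 M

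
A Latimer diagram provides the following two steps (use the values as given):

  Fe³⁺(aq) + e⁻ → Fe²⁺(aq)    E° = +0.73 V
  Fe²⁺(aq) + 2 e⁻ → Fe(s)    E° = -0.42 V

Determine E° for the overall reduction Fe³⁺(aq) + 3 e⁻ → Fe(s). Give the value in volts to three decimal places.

-0.037 V

Adding the free-energy changes (−nFE°) of the two steps gives −n₃FE°₃ = −n₁FE°₁ − n₂FE°₂.
E°₃ = (1×+0.73 + 2×-0.42) / 3 = (-0.110) / 3 = -0.037 V.
Simply averaging or adding the two E° values would be wrong; the electron-weighted sum is required.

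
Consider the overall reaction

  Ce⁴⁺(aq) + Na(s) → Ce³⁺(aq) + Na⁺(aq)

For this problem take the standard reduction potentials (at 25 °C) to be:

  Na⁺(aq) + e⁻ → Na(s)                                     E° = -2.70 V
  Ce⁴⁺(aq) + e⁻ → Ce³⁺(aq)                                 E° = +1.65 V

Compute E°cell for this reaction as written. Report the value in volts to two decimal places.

+4.35 V

The Ce⁴⁺/Ce³⁺ couple has the higher reduction potential, so it is the cathode; Na⁺/Na is oxidised at the anode.
E°cell = E°(cathode) − E°(anode) = (+1.65) − (-2.70) = +4.35 V.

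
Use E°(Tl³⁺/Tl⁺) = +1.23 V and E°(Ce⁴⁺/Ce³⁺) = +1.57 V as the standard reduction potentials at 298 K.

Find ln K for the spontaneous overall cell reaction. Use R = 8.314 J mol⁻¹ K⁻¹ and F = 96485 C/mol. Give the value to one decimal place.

Cathode: Ce⁴⁺/Ce³⁺; anode: Tl³⁺/Tl⁺. E°cell = (+1.57) − (+1.23) = +0.34 V, with n = 2.
ΔG° = −nFE° = −RT ln K, so ln K = nFE°/(RT) = (2)(96485)(+0.34) / ((8.314)(298)) = 26.481.

26.5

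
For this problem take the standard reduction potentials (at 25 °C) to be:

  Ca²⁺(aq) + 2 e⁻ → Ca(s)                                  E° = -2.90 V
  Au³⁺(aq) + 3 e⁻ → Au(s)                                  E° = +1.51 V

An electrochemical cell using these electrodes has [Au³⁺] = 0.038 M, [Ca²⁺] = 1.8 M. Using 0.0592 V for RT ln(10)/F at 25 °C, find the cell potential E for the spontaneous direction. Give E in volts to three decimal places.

Au³⁺/Au is the cathode (higher E°), Ca²⁺/Ca the anode: E°cell = +1.51 − (-2.90) = +4.41 V, n = 6.
Overall: 2 Au³⁺(aq) + 3 Ca(s) → 2 Au(s) + 3 Ca²⁺(aq)
Q = [Ca²⁺]^3 / ([Au³⁺]^2); log Q = 3.606.
E = E° − (0.0592/n) log Q = +4.41 − (0.0592/6)(3.606) = +4.374 V.

+4.374 V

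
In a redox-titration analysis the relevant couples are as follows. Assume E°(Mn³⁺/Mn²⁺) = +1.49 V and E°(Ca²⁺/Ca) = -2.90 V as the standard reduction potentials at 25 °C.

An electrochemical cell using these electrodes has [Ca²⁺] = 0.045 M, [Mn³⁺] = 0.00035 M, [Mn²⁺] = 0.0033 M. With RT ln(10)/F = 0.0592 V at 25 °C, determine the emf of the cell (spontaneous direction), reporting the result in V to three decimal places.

Mn³⁺/Mn²⁺ is the cathode (higher E°), Ca²⁺/Ca the anode: E°cell = +1.49 − (-2.90) = +4.39 V, n = 2.
Overall: 2 Mn³⁺(aq) + Ca(s) → 2 Mn²⁺(aq) + Ca²⁺(aq)
Q = [Mn²⁺]^2·[Ca²⁺] / ([Mn³⁺]^2); log Q = 0.602.
E = E° − (0.0592/n) log Q = +4.39 − (0.0592/2)(0.602) = +4.372 V.

+4.372 V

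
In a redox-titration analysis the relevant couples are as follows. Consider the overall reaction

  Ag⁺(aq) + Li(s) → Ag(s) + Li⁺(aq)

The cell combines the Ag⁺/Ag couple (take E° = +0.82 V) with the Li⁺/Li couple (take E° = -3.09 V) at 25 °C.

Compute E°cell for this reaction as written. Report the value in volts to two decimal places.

+3.91 V

The Ag⁺/Ag couple has the higher reduction potential, so it is the cathode; Li⁺/Li is oxidised at the anode.
E°cell = E°(cathode) − E°(anode) = (+0.82) − (-3.09) = +3.91 V.
Since E°cell > 0, the reaction is spontaneous under standard conditions.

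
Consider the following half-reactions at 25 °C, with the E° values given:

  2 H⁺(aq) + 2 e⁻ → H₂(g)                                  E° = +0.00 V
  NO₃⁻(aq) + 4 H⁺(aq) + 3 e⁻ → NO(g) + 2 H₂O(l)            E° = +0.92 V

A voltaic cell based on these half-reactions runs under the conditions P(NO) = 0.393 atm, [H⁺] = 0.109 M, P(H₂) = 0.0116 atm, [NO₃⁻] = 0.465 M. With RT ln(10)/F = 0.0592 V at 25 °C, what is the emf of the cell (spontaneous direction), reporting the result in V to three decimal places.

+0.845 V

NO₃⁻/NO is the cathode (higher E°), H⁺/H₂ the anode: E°cell = +0.92 − (+0.00) = +0.92 V, n = 6.
Overall: 2 NO₃⁻(aq) + 2 H⁺(aq) + 3 H₂(g) → 2 NO(g) + 4 H₂O(l)
Q = P(NO)^2 / ([NO₃⁻]^2·[H⁺]^2·P(H₂)^3); log Q = 7.586.
E = E° − (0.0592/n) log Q = +0.92 − (0.0592/6)(7.586) = +0.845 V.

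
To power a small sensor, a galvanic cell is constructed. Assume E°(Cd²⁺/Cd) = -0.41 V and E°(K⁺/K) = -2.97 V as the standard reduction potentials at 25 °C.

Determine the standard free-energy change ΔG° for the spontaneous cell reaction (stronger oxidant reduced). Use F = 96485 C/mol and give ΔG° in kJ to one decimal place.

Cd²⁺/Cd (E° = -0.41 V) is the cathode; K⁺/K (E° = -2.97 V) is the anode, so E°cell = +2.56 V.
Balancing electrons gives n = 2 (lcm of 2 and 1).
ΔG° = −nFE° = −(2)(96485)(+2.56) = -494,003 J = -494.0 kJ.

-494.0 kJ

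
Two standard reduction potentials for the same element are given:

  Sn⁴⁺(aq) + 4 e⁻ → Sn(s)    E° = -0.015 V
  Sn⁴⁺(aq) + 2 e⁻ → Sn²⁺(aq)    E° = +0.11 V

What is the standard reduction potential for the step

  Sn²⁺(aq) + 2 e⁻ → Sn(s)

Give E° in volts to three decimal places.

-0.140 V

Sequential free energies add, so n₃E°₃ = n₁E°₁ + n₂E°₂.
With n₃ = 4, and the known step contributing 2×(+0.11) V, the unknown satisfies 2·E° = 4×(-0.015) − 2×(+0.11) = -0.280.
E° = -0.280 / 2 = -0.140 V.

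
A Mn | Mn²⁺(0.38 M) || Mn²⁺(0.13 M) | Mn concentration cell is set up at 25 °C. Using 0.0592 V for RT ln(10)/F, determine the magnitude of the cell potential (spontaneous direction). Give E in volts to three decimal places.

+0.014 V

For a concentration cell E°cell = 0. The 0.38 M side is the cathode (reduction is favoured where [Mn²⁺] is higher).
With n = 2, E = −(0.0592/2) log([Mn²⁺]ₐₙ/[Mn²⁺]꜀ₐₜ) = −(0.0592/2) log(0.13/0.38) = −(0.0592/2)(-0.466) = +0.014 V.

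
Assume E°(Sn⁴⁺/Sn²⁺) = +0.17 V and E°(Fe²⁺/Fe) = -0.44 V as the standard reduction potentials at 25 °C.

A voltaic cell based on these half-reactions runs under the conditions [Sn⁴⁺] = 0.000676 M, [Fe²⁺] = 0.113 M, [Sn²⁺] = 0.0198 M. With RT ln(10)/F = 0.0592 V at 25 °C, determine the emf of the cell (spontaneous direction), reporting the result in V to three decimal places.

+0.595 V

Sn⁴⁺/Sn²⁺ is the cathode (higher E°), Fe²⁺/Fe the anode: E°cell = +0.17 − (-0.44) = +0.61 V, n = 2.
Overall: Sn⁴⁺(aq) + Fe(s) → Sn²⁺(aq) + Fe²⁺(aq)
Q = [Sn²⁺]·[Fe²⁺] / ([Sn⁴⁺]); log Q = 0.520.
E = E° − (0.0592/n) log Q = +0.61 − (0.0592/2)(0.520) = +0.595 V.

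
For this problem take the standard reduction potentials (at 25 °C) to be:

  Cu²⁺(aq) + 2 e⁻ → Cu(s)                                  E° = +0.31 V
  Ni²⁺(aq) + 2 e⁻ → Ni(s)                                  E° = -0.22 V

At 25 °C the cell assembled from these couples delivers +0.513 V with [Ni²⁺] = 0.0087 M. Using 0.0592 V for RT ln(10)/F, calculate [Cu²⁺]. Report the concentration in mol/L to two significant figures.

0.0023 M

Cu²⁺/Cu is the cathode, Ni²⁺/Ni the anode: E°cell = +0.53 V, n = 2.
Overall reaction: Cu²⁺(aq) + Ni(s) → Cu(s) + Ni²⁺(aq); Q = [Ni²⁺]^1/[Cu²⁺]^1.
From E = E° − (0.0592/n) log Q: log Q = (E° − E)·n/0.0592 = (+0.53 − (+0.513))·2/0.0592 = 0.5743.
So 1·log[Cu²⁺] = 1·log(0.0087) − log Q = -2.0605 − (0.5743) = -2.6348; [Cu²⁺] = 10^(-2.6348) ≈ 0.0023 M.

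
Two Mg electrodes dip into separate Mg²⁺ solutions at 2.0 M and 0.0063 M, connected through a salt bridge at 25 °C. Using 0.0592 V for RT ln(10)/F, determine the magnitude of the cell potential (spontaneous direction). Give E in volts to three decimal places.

For a concentration cell E°cell = 0. The 2.0 M side is the cathode (reduction is favoured where [Mg²⁺] is higher).
With n = 2, E = −(0.0592/2) log([Mg²⁺]ₐₙ/[Mg²⁺]꜀ₐₜ) = −(0.0592/2) log(0.0063/2) = −(0.0592/2)(-2.502) = +0.074 V.

+0.074 V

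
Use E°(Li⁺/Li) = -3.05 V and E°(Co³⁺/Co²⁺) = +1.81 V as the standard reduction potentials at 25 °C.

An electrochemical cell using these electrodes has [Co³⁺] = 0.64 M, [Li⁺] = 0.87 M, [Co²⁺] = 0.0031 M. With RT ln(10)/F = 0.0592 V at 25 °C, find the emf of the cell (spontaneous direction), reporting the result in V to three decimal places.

Co³⁺/Co²⁺ is the cathode (higher E°), Li⁺/Li the anode: E°cell = +1.81 − (-3.05) = +4.86 V, n = 1.
Overall: Co³⁺(aq) + Li(s) → Co²⁺(aq) + Li⁺(aq)
Q = [Co²⁺]·[Li⁺] / ([Co³⁺]); log Q = -2.375.
E = E° − (0.0592/n) log Q = +4.86 − (0.0592/1)(-2.375) = +5.001 V.

+5.001 V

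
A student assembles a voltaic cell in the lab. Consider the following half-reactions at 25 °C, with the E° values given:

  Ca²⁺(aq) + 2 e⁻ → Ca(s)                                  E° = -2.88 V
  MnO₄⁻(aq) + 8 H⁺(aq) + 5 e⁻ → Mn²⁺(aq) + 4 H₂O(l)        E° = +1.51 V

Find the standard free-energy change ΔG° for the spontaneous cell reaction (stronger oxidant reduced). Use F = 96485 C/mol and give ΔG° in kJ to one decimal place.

-4235.7 kJ

MnO₄⁻/Mn²⁺ (E° = +1.51 V) is the cathode; Ca²⁺/Ca (E° = -2.88 V) is the anode, so E°cell = +4.39 V.
Balancing electrons gives n = 10 (lcm of 5 and 2).
ΔG° = −nFE° = −(10)(96485)(+4.39) = -4,235,692 J = -4235.7 kJ.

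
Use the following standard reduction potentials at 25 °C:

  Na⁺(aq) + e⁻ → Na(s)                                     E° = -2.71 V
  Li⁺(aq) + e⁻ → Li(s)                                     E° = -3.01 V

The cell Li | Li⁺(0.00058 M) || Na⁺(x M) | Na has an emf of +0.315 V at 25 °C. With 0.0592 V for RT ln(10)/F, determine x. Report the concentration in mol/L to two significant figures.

Na⁺/Na is the cathode, Li⁺/Li the anode: E°cell = +0.30 V, n = 1.
Overall reaction: Na⁺(aq) + Li(s) → Na(s) + Li⁺(aq); Q = [Li⁺]^1/[Na⁺]^1.
From E = E° − (0.0592/n) log Q: log Q = (E° − E)·n/0.0592 = (+0.30 − (+0.315))·1/0.0592 = -0.2534.
So 1·log[Na⁺] = 1·log(0.00058) − log Q = -3.2366 − (-0.2534) = -2.9832; [Na⁺] = 10^(-2.9832) ≈ 0.0010 M.

0.0010 M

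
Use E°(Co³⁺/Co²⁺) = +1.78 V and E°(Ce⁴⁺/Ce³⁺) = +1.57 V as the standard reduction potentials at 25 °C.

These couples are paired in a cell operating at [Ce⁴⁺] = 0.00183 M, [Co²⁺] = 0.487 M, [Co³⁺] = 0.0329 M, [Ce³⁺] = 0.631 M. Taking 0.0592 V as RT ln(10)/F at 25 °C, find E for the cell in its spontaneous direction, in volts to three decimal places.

Co³⁺/Co²⁺ is the cathode (higher E°), Ce⁴⁺/Ce³⁺ the anode: E°cell = +1.78 − (+1.57) = +0.21 V, n = 1.
Overall: Co³⁺(aq) + Ce³⁺(aq) → Co²⁺(aq) + Ce⁴⁺(aq)
Q = [Co²⁺]·[Ce⁴⁺] / ([Co³⁺]·[Ce³⁺]); log Q = -1.367.
E = E° − (0.0592/n) log Q = +0.21 − (0.0592/1)(-1.367) = +0.291 V.

+0.291 V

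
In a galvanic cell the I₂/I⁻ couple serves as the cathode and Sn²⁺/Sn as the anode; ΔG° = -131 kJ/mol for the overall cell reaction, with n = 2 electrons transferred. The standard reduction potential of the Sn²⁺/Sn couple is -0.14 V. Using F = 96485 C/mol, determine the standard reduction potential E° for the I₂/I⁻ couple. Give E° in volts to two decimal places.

E°cell = −ΔG°/(nF) = −(-131×10³)/((2)(96485)) = +0.679 V.
Since I₂/I⁻ is the cathode and Sn²⁺/Sn the anode, E°cell = E°(I₂/I⁻) − E°(Sn²⁺/Sn).
So E°(I₂/I⁻) = E°cell + E°(Sn²⁺/Sn) = +0.679 + (-0.14) = +0.54 V.

+0.54 V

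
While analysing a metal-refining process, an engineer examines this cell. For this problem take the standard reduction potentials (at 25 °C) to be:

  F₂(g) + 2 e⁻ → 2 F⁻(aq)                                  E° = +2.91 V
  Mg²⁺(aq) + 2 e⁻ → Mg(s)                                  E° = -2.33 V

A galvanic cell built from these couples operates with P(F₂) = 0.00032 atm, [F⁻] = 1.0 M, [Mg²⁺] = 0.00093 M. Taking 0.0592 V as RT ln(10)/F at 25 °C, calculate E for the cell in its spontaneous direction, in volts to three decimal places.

+5.226 V

F₂/F⁻ is the cathode (higher E°), Mg²⁺/Mg the anode: E°cell = +2.91 − (-2.33) = +5.24 V, n = 2.
Overall: F₂(g) + Mg(s) → 2 F⁻(aq) + Mg²⁺(aq)
Q = [F⁻]^2·[Mg²⁺] / (P(F₂)); log Q = 0.463.
E = E° − (0.0592/n) log Q = +5.24 − (0.0592/2)(0.463) = +5.226 V.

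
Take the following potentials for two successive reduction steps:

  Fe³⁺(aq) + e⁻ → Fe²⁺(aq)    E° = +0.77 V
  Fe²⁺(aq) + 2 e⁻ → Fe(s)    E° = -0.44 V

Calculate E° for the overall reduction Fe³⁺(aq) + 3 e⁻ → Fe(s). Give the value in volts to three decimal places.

Standard free energies of sequential steps add: ΔG°₃ = ΔG°₁ + ΔG°₂, so n₃E°₃ = n₁E°₁ + n₂E°₂.
E°₃ = (1×+0.77 + 2×-0.44) / 3 = (-0.110) / 3 = -0.037 V.

-0.037 V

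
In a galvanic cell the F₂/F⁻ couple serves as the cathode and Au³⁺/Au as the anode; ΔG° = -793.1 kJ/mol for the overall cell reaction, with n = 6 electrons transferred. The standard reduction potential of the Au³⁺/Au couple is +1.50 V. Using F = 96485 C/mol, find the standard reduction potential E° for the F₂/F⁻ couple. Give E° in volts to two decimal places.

+2.87 V

E°cell = −ΔG°/(nF) = −(-793.1×10³)/((6)(96485)) = +1.370 V.
Since F₂/F⁻ is the cathode and Au³⁺/Au the anode, E°cell = E°(F₂/F⁻) − E°(Au³⁺/Au).
So E°(F₂/F⁻) = E°cell + E°(Au³⁺/Au) = +1.370 + (+1.50) = +2.87 V.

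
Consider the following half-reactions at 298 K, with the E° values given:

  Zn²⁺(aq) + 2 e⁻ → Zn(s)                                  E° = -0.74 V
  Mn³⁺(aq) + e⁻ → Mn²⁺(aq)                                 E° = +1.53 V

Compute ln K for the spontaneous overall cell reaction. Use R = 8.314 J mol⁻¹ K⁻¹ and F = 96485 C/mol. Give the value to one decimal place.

176.8

Cathode: Mn³⁺/Mn²⁺; anode: Zn²⁺/Zn. E°cell = (+1.53) − (-0.74) = +2.27 V, with n = 2.
ΔG° = −nFE° = −RT ln K, so ln K = nFE°/(RT) = (2)(96485)(+2.27) / ((8.314)(298)) = 176.803.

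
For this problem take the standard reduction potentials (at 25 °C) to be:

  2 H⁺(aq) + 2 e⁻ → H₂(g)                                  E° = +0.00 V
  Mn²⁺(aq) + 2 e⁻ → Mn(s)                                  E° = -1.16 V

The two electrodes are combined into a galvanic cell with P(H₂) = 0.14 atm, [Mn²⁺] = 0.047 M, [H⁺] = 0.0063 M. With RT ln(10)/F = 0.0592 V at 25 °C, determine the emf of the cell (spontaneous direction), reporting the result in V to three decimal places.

H⁺/H₂ is the cathode (higher E°), Mn²⁺/Mn the anode: E°cell = +0.00 − (-1.16) = +1.16 V, n = 2.
Overall: 2 H⁺(aq) + Mn(s) → H₂(g) + Mn²⁺(aq)
Q = P(H₂)·[Mn²⁺] / ([H⁺]^2); log Q = 2.220.
E = E° − (0.0592/n) log Q = +1.16 − (0.0592/2)(2.220) = +1.094 V.

+1.094 V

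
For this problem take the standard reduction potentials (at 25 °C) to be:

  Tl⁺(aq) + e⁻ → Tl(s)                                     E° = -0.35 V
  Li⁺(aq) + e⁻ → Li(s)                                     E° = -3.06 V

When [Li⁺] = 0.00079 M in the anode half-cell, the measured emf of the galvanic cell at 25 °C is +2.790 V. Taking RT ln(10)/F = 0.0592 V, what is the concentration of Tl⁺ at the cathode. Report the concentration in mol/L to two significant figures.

0.018 M

Tl⁺/Tl is the cathode, Li⁺/Li the anode: E°cell = +2.71 V, n = 1.
Overall reaction: Tl⁺(aq) + Li(s) → Tl(s) + Li⁺(aq); Q = [Li⁺]^1/[Tl⁺]^1.
From E = E° − (0.0592/n) log Q: log Q = (E° − E)·n/0.0592 = (+2.71 − (+2.790))·1/0.0592 = -1.3514.
So 1·log[Tl⁺] = 1·log(0.00079) − log Q = -3.1024 − (-1.3514) = -1.7510; [Tl⁺] = 10^(-1.7510) ≈ 0.018 M.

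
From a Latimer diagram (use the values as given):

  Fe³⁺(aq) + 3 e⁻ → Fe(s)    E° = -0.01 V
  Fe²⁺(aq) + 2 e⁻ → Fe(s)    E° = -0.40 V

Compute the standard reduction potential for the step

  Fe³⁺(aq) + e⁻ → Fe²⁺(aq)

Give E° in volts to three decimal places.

Sequential free energies add, so n₃E°₃ = n₁E°₁ + n₂E°₂.
With n₃ = 3, and the known step contributing 2×(-0.40) V, the unknown satisfies 1·E° = 3×(-0.01) − 2×(-0.40) = +0.770.
E° = +0.770 / 1 = +0.770 V.

+0.770 V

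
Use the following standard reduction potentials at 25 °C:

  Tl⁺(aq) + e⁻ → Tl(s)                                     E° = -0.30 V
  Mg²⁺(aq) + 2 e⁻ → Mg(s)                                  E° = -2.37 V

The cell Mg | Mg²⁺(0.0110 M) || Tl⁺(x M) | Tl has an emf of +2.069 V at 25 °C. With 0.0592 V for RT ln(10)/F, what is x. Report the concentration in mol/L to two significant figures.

Tl⁺/Tl is the cathode, Mg²⁺/Mg the anode: E°cell = +2.07 V, n = 2.
Overall reaction: 2 Tl⁺(aq) + Mg(s) → 2 Tl(s) + Mg²⁺(aq); Q = [Mg²⁺]^1/[Tl⁺]^2.
From E = E° − (0.0592/n) log Q: log Q = (E° − E)·n/0.0592 = (+2.07 − (+2.069))·2/0.0592 = 0.0338.
So 2·log[Tl⁺] = 1·log(0.011) − log Q = -1.9586 − (0.0338) = -1.9924; log[Tl⁺] = -1.9924 / 2 = -0.9962; [Tl⁺] = 10^(-0.9962) ≈ 0.10 M.

0.10 M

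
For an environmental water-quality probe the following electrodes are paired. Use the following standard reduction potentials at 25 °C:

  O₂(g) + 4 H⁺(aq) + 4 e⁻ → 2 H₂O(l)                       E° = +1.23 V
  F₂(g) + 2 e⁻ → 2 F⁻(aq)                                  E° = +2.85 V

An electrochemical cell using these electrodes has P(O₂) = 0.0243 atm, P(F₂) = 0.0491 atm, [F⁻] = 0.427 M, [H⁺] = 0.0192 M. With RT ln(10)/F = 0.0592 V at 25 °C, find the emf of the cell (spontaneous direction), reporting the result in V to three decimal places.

F₂/F⁻ is the cathode (higher E°), O₂/H₂O the anode: E°cell = +2.85 − (+1.23) = +1.62 V, n = 4.
Overall: 2 F₂(g) + 2 H₂O(l) → 4 F⁻(aq) + O₂(g) + 4 H⁺(aq)
Q = [F⁻]^4·P(O₂)·[H⁺]^4 / (P(F₂)^2); log Q = -7.342.
E = E° − (0.0592/n) log Q = +1.62 − (0.0592/4)(-7.342) = +1.729 V.

+1.729 V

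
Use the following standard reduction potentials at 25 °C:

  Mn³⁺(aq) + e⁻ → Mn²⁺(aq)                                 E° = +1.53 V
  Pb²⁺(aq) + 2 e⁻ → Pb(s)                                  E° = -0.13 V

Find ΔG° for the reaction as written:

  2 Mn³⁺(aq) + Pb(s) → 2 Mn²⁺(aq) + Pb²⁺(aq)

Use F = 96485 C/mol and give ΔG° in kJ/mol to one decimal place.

-320.3 kJ/mol

As written, Mn³⁺/Mn²⁺ is reduced (cathode) and Pb²⁺/Pb is oxidised (anode), so E°cell = (+1.53) − (-0.13) = +1.66 V.
Balancing electrons gives n = 2.
ΔG° = −nFE° = −(2)(96485)(+1.66) = -320,330 J = -320.3 kJ/mol.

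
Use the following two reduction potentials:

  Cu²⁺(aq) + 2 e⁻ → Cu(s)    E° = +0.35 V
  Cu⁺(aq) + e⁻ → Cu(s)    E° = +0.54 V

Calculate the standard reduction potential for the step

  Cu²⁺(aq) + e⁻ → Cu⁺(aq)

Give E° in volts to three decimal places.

+0.160 V

Sequential free energies add, so n₃E°₃ = n₁E°₁ + n₂E°₂.
With n₃ = 2, and the known step contributing 1×(+0.54) V, the unknown satisfies 1·E° = 2×(+0.35) − 1×(+0.54) = +0.160.
E° = +0.160 / 1 = +0.160 V.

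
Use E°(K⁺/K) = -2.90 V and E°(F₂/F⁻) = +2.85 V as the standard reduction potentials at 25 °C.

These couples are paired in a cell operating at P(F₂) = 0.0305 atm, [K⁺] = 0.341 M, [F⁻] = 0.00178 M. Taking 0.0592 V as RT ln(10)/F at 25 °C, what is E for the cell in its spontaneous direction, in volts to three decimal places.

+5.896 V

F₂/F⁻ is the cathode (higher E°), K⁺/K the anode: E°cell = +2.85 − (-2.90) = +5.75 V, n = 2.
Overall: F₂(g) + 2 K(s) → 2 F⁻(aq) + 2 K⁺(aq)
Q = [F⁻]^2·[K⁺]^2 / (P(F₂)); log Q = -4.918.
E = E° − (0.0592/n) log Q = +5.75 − (0.0592/2)(-4.918) = +5.896 V.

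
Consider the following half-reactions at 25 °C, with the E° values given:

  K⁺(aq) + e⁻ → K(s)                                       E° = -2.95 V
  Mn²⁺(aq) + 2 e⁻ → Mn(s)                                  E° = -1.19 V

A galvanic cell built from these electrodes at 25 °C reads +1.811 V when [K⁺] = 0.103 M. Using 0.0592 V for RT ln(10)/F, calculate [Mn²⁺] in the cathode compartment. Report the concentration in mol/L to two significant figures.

Mn²⁺/Mn is the cathode, K⁺/K the anode: E°cell = +1.76 V, n = 2.
Overall reaction: Mn²⁺(aq) + 2 K(s) → Mn(s) + 2 K⁺(aq); Q = [K⁺]^2/[Mn²⁺]^1.
From E = E° − (0.0592/n) log Q: log Q = (E° − E)·n/0.0592 = (+1.76 − (+1.811))·2/0.0592 = -1.7230.
So 1·log[Mn²⁺] = 2·log(0.103) − log Q = -1.9743 − (-1.7230) = -0.2513; [Mn²⁺] = 10^(-0.2513) ≈ 0.56 M.

0.56 M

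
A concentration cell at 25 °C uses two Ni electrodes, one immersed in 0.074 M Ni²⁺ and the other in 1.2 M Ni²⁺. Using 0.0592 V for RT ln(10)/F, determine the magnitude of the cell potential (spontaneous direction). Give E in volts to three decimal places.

+0.036 V

For a concentration cell E°cell = 0. The 1.2 M side is the cathode (reduction is favoured where [Ni²⁺] is higher).
With n = 2, E = −(0.0592/2) log([Ni²⁺]ₐₙ/[Ni²⁺]꜀ₐₜ) = −(0.0592/2) log(0.074/1.2) = −(0.0592/2)(-1.210) = +0.036 V.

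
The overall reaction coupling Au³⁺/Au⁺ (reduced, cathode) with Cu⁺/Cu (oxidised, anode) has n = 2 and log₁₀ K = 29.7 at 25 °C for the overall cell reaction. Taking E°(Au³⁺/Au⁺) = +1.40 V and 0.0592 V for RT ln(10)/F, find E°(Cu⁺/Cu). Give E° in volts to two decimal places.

+0.52 V

E°cell = (0.0592/n)·log K = (0.0592/2)(29.7) = +0.879 V.
Since Au³⁺/Au⁺ is the cathode and Cu⁺/Cu the anode, E°cell = E°(Au³⁺/Au⁺) − E°(Cu⁺/Cu).
So E°(Cu⁺/Cu) = E°(Au³⁺/Au⁺) − E°cell = (+1.40) − (+0.879) = +0.52 V.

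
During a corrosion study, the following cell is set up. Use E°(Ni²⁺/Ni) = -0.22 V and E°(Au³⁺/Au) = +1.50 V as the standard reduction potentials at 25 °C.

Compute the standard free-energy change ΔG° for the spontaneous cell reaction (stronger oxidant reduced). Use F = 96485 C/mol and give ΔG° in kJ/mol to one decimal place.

Au³⁺/Au (E° = +1.50 V) is the cathode; Ni²⁺/Ni (E° = -0.22 V) is the anode, so E°cell = +1.72 V.
Balancing electrons gives n = 6 (lcm of 3 and 2).
ΔG° = −nFE° = −(6)(96485)(+1.72) = -995,725 J = -995.7 kJ/mol.

-995.7 kJ/mol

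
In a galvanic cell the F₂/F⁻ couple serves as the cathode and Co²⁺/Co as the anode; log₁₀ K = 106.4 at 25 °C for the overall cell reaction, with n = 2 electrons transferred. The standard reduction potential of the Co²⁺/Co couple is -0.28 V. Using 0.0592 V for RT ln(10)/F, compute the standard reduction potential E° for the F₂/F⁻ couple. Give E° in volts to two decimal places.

+2.87 V

E°cell = (0.0592/n)·log K = (0.0592/2)(106.4) = +3.149 V.
Since F₂/F⁻ is the cathode and Co²⁺/Co the anode, E°cell = E°(F₂/F⁻) − E°(Co²⁺/Co).
So E°(F₂/F⁻) = E°cell + E°(Co²⁺/Co) = +3.149 + (-0.28) = +2.87 V.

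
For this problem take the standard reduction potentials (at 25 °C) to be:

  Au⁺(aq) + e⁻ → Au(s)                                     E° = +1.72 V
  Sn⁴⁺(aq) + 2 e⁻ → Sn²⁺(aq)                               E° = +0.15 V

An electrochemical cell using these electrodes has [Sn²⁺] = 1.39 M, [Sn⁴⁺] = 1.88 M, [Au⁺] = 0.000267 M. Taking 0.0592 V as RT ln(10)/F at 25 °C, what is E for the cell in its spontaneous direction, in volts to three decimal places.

Au⁺/Au is the cathode (higher E°), Sn⁴⁺/Sn²⁺ the anode: E°cell = +1.72 − (+0.15) = +1.57 V, n = 2.
Overall: 2 Au⁺(aq) + Sn²⁺(aq) → 2 Au(s) + Sn⁴⁺(aq)
Q = [Sn⁴⁺] / ([Au⁺]^2·[Sn²⁺]); log Q = 7.278.
E = E° − (0.0592/n) log Q = +1.57 − (0.0592/2)(7.278) = +1.355 V.

+1.355 V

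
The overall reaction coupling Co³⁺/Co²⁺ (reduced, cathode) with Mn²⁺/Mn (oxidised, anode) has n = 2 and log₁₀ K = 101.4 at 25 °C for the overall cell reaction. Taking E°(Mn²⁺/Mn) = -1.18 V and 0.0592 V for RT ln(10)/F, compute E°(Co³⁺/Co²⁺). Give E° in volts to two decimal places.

+1.82 V

E°cell = (0.0592/n)·log K = (0.0592/2)(101.4) = +3.001 V.
Since Co³⁺/Co²⁺ is the cathode and Mn²⁺/Mn the anode, E°cell = E°(Co³⁺/Co²⁺) − E°(Mn²⁺/Mn).
So E°(Co³⁺/Co²⁺) = E°cell + E°(Mn²⁺/Mn) = +3.001 + (-1.18) = +1.82 V.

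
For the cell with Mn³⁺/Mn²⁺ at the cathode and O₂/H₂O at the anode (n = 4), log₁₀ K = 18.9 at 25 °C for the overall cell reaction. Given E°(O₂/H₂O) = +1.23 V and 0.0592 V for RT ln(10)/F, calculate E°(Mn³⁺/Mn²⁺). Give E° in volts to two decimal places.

+1.51 V

E°cell = (0.0592/n)·log K = (0.0592/4)(18.9) = +0.280 V.
Since Mn³⁺/Mn²⁺ is the cathode and O₂/H₂O the anode, E°cell = E°(Mn³⁺/Mn²⁺) − E°(O₂/H₂O).
So E°(Mn³⁺/Mn²⁺) = E°cell + E°(O₂/H₂O) = +0.280 + (+1.23) = +1.51 V.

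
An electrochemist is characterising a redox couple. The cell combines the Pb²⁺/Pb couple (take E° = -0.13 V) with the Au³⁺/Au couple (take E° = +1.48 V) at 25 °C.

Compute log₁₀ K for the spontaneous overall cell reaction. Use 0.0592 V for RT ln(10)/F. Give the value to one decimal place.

163.2

Cathode: Au³⁺/Au; anode: Pb²⁺/Pb. E°cell = +1.61 V, n = 6.
log K = nE°cell / 0.0592 = (6)(+1.61) / 0.0592 = 163.2.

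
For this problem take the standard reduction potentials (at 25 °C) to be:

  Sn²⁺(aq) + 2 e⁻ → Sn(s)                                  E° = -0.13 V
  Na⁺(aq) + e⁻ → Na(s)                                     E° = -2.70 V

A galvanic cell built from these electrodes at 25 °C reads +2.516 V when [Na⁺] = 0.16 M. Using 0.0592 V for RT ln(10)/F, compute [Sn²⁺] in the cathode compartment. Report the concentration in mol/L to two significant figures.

Sn²⁺/Sn is the cathode, Na⁺/Na the anode: E°cell = +2.57 V, n = 2.
Overall reaction: Sn²⁺(aq) + 2 Na(s) → Sn(s) + 2 Na⁺(aq); Q = [Na⁺]^2/[Sn²⁺]^1.
From E = E° − (0.0592/n) log Q: log Q = (E° − E)·n/0.0592 = (+2.57 − (+2.516))·2/0.0592 = 1.8243.
So 1·log[Sn²⁺] = 2·log(0.16) − log Q = -1.5918 − (1.8243) = -3.4161; [Sn²⁺] = 10^(-3.4161) ≈ 0.00038 M.

0.00038 M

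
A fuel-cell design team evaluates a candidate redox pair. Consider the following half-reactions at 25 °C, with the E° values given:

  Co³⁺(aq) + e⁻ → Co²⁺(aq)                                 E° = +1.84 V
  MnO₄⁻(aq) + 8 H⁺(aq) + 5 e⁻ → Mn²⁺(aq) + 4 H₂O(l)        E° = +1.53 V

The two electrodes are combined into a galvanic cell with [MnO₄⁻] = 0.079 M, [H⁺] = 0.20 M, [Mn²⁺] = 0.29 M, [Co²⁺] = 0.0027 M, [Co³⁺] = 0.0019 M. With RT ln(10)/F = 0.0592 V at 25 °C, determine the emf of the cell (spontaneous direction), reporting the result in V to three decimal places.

+0.374 V

Co³⁺/Co²⁺ is the cathode (higher E°), MnO₄⁻/Mn²⁺ the anode: E°cell = +1.84 − (+1.53) = +0.31 V, n = 5.
Overall: 5 Co³⁺(aq) + Mn²⁺(aq) + 4 H₂O(l) → 5 Co²⁺(aq) + MnO₄⁻(aq) + 8 H⁺(aq)
Q = [Co²⁺]^5·[MnO₄⁻]·[H⁺]^8 / ([Co³⁺]^5·[Mn²⁺]); log Q = -5.393.
E = E° − (0.0592/n) log Q = +0.31 − (0.0592/5)(-5.393) = +0.374 V.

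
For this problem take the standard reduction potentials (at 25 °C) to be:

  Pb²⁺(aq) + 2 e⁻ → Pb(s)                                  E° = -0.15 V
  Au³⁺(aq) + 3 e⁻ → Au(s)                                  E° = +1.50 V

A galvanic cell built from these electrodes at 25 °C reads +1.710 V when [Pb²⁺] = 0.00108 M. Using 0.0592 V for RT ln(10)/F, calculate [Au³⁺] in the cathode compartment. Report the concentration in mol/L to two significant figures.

Au³⁺/Au is the cathode, Pb²⁺/Pb the anode: E°cell = +1.65 V, n = 6.
Overall reaction: 2 Au³⁺(aq) + 3 Pb(s) → 2 Au(s) + 3 Pb²⁺(aq); Q = [Pb²⁺]^3/[Au³⁺]^2.
From E = E° − (0.0592/n) log Q: log Q = (E° − E)·n/0.0592 = (+1.65 − (+1.710))·6/0.0592 = -6.0811.
So 2·log[Au³⁺] = 3·log(0.00108) − log Q = -8.8997 − (-6.0811) = -2.8186; log[Au³⁺] = -2.8186 / 2 = -1.4093; [Au³⁺] = 10^(-1.4093) ≈ 0.039 M.

0.039 M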